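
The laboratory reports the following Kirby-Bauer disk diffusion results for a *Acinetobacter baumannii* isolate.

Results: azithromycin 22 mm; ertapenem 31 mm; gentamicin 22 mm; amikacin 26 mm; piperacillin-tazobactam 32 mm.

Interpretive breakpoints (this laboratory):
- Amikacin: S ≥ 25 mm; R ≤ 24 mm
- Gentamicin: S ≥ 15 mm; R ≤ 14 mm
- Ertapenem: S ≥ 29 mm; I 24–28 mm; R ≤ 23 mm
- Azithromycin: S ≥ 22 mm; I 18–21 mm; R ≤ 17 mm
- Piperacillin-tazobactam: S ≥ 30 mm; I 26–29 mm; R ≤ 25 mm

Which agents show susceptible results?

Azithromycin: 22 mm is ≥ 22 mm — susceptible
Ertapenem: 31 mm is ≥ 29 mm ⇒ Susceptible
Gentamicin (22 mm) ≥ 15 mm → Susceptible
Amikacin 26 mm: ≥ 25 mm ⇒ susceptible
Piperacillin-tazobactam 32 mm: ≥ 30 mm ⇒ S

azithromycin, ertapenem, gentamicin, amikacin, piperacillin-tazobactam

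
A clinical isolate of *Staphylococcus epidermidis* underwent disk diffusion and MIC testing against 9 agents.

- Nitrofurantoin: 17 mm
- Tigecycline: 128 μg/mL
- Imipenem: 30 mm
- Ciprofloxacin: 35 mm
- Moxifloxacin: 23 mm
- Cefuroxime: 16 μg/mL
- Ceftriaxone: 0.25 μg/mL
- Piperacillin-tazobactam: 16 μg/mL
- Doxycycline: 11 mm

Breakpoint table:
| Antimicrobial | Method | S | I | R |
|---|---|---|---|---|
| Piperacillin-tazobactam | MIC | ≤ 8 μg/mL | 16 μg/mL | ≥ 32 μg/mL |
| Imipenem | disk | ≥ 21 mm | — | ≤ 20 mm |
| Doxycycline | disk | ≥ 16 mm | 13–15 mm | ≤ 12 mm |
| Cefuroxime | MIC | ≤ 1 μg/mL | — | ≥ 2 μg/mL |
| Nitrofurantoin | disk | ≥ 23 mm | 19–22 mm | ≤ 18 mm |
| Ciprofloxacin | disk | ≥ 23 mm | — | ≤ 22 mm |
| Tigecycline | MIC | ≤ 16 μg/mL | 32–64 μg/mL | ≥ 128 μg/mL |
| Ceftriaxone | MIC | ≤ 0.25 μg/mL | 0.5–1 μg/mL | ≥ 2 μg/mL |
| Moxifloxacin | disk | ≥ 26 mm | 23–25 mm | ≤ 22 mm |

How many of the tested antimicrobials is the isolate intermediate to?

2

Nitrofurantoin (17 mm) ≤ 18 mm ⇒ resistant
Tigecycline 128 μg/mL: ≥ 128 μg/mL — Resistant
Imipenem (30 mm) ≥ 21 mm — Susceptible
Ciprofloxacin (35 mm) ≥ 23 mm → Susceptible
Moxifloxacin 23 mm: in 23–25 mm ⇒ intermediate
Cefuroxime: 16 μg/mL is ≥ 2 μg/mL → resistant
Ceftriaxone (0.25 μg/mL) ≤ 0.25 μg/mL → S
Piperacillin-tazobactam (16 μg/mL) = 16 μg/mL ⇒ intermediate
Doxycycline: 11 mm is ≤ 12 mm — Resistant
Intermediate: 2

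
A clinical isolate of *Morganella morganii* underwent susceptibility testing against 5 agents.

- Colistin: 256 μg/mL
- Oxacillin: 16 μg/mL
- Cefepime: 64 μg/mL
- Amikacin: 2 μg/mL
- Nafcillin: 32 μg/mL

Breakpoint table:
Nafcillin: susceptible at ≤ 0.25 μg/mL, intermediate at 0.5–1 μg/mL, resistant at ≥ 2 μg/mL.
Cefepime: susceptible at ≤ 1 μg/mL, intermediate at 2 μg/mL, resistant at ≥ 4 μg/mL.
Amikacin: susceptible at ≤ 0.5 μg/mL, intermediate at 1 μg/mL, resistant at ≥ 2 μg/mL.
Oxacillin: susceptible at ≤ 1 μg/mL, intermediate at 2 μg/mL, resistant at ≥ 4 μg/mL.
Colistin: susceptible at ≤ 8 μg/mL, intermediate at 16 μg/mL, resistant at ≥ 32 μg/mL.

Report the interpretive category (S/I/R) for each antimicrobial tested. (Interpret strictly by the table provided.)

Colistin 256 μg/mL: ≥ 32 μg/mL → R
Oxacillin 16 μg/mL: ≥ 4 μg/mL — resistant
Cefepime: 64 μg/mL is ≥ 4 μg/mL → R
Amikacin 2 μg/mL: ≥ 2 μg/mL — resistant
Nafcillin 32 μg/mL: ≥ 2 μg/mL — resistant

R, R, R, R, R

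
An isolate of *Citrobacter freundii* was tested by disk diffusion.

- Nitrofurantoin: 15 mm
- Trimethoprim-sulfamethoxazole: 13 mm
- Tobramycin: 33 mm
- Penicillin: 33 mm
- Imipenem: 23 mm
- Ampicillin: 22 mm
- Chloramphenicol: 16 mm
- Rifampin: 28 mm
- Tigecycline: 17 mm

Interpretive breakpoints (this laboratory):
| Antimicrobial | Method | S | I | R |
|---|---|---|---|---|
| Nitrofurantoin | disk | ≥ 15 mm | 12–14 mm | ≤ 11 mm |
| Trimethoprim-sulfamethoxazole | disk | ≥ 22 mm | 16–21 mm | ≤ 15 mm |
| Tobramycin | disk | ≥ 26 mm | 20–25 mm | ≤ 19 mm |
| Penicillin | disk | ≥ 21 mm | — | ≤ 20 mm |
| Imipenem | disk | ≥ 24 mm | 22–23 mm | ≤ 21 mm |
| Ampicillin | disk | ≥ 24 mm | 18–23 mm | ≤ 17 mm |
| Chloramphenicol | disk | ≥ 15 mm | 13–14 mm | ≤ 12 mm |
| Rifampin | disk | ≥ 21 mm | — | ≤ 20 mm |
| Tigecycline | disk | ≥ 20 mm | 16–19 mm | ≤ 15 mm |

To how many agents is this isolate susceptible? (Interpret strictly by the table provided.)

Nitrofurantoin: 15 mm is ≥ 15 mm ⇒ S
Trimethoprim-sulfamethoxazole 13 mm: ≤ 15 mm ⇒ Resistant
Tobramycin: 33 mm is ≥ 26 mm — Susceptible
Penicillin 33 mm: ≥ 21 mm — S
Imipenem: 23 mm is in 22–23 mm ⇒ I
Ampicillin (22 mm) in 18–23 mm → intermediate
Chloramphenicol: 16 mm is ≥ 15 mm → Susceptible
Rifampin: 28 mm is ≥ 21 mm — Susceptible
Tigecycline: 17 mm is in 16–19 mm ⇒ intermediate
Susceptible: 5

5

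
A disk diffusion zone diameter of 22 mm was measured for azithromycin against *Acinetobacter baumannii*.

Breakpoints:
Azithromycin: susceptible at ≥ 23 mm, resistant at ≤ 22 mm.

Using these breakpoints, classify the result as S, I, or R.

Azithromycin: 22 mm is ≤ 22 mm ⇒ R

Resistant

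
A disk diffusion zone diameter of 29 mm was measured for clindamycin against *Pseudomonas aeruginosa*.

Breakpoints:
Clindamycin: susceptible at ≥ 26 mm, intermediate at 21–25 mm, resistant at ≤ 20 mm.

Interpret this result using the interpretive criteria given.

Susceptible

Clindamycin: 29 mm is ≥ 26 mm — S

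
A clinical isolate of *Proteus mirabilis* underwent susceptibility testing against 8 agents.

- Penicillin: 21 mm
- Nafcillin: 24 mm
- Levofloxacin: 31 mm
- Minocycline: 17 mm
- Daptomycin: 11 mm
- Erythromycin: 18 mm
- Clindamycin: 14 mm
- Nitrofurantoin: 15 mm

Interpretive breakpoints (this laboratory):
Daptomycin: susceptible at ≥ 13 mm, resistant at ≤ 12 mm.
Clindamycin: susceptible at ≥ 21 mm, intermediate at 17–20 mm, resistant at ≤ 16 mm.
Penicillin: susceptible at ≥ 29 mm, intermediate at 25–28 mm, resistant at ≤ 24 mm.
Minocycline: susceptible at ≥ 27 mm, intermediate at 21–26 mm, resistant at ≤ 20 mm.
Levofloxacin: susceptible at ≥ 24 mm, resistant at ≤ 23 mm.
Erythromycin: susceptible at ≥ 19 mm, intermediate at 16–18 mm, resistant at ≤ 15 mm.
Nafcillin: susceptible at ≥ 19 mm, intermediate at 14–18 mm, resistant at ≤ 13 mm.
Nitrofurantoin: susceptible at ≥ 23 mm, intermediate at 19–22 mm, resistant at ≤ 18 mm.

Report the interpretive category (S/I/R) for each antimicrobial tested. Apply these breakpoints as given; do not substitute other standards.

R, S, S, R, R, I, R, R

Penicillin: 21 mm is ≤ 24 mm — resistant
Nafcillin (24 mm) ≥ 19 mm ⇒ Susceptible
Levofloxacin 31 mm: ≥ 24 mm — S
Minocycline (17 mm) ≤ 20 mm ⇒ R
Daptomycin: 11 mm is ≤ 12 mm → resistant
Erythromycin: 18 mm is in 16–18 mm — Intermediate
Clindamycin 14 mm: ≤ 16 mm ⇒ Resistant
Nitrofurantoin: 15 mm is ≤ 18 mm ⇒ Resistant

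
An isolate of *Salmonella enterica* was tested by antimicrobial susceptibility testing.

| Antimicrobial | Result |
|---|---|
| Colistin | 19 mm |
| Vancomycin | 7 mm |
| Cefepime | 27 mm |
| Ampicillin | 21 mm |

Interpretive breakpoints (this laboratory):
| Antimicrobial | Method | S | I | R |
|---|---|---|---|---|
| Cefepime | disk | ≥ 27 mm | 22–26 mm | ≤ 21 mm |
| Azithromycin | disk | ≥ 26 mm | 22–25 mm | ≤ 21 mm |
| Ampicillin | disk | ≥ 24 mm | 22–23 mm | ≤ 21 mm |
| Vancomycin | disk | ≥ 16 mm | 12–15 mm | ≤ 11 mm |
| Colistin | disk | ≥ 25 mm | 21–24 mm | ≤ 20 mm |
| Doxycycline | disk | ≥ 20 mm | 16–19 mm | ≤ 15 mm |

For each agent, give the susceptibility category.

Colistin (19 mm) ≤ 20 mm ⇒ Resistant
Vancomycin (7 mm) ≤ 11 mm — R
Cefepime 27 mm: ≥ 27 mm — susceptible
Ampicillin (21 mm) ≤ 21 mm → Resistant

R, R, S, R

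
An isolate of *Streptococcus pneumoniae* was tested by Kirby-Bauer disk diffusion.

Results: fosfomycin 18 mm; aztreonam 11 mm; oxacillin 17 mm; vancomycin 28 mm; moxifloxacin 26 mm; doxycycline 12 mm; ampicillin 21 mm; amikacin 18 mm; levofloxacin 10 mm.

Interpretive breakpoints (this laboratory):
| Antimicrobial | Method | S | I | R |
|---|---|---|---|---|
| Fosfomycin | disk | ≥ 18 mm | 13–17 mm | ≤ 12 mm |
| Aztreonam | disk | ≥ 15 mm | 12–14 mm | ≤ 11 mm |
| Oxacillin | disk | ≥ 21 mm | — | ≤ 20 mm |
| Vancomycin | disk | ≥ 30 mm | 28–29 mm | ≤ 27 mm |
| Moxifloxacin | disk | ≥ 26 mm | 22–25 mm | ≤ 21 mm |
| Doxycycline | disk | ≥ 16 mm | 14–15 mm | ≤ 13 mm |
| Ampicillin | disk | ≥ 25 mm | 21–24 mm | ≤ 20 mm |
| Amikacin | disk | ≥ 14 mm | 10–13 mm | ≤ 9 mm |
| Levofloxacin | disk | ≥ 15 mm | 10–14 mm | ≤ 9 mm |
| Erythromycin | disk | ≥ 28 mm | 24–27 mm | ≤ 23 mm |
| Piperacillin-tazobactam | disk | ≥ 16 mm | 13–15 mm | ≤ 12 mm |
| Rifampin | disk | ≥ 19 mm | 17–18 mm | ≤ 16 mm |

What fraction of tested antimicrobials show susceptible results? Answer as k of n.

3 of 9

Fosfomycin (18 mm) ≥ 18 mm → susceptible
Aztreonam 11 mm: ≤ 11 mm → resistant
Oxacillin 17 mm: ≤ 20 mm — resistant
Vancomycin: 28 mm is in 28–29 mm → intermediate
Moxifloxacin 26 mm: ≥ 26 mm — susceptible
Doxycycline: 12 mm is ≤ 13 mm — resistant
Ampicillin 21 mm: in 21–24 mm ⇒ Intermediate
Amikacin 18 mm: ≥ 14 mm ⇒ susceptible
Levofloxacin 10 mm: in 10–14 mm — I
Susceptible: 3/9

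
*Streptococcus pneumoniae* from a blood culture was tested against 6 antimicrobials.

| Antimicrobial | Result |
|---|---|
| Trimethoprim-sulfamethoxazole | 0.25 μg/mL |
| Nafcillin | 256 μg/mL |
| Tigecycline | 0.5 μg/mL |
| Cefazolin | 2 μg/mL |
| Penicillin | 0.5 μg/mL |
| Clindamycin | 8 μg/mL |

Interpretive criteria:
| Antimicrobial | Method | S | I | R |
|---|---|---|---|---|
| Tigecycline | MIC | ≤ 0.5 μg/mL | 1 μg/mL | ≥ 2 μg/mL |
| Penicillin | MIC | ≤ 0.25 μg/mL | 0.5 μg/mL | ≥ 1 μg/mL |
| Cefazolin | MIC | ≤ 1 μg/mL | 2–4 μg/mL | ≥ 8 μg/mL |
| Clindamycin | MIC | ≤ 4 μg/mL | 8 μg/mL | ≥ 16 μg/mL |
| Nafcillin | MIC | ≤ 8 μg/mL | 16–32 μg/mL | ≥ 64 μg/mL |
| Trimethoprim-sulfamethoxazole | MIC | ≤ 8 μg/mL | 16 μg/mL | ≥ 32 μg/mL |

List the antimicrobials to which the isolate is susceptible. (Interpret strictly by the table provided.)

trimethoprim-sulfamethoxazole, tigecycline

Trimethoprim-sulfamethoxazole (0.25 μg/mL) ≤ 8 μg/mL — susceptible
Nafcillin (256 μg/mL) ≥ 64 μg/mL → Resistant
Tigecycline 0.5 μg/mL: ≤ 0.5 μg/mL ⇒ susceptible
Cefazolin: 2 μg/mL is in 2–4 μg/mL → I
Penicillin: 0.5 μg/mL is = 0.5 μg/mL → intermediate
Clindamycin: 8 μg/mL is = 8 μg/mL — Intermediate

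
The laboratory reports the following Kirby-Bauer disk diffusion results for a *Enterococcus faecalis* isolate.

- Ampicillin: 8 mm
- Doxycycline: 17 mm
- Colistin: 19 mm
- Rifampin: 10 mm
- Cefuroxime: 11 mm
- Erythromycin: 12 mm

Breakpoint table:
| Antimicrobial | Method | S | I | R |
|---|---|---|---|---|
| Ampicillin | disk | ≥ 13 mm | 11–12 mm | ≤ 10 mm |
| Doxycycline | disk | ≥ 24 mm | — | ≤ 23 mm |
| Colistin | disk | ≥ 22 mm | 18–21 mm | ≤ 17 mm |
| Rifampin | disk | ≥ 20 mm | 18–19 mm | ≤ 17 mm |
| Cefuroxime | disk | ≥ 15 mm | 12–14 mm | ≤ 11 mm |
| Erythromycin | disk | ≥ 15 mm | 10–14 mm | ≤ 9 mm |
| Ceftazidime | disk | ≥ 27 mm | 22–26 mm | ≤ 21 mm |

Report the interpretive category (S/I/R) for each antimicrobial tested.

R, R, I, R, R, I

Ampicillin 8 mm: ≤ 10 mm → R
Doxycycline (17 mm) ≤ 23 mm ⇒ resistant
Colistin: 19 mm is in 18–21 mm — I
Rifampin (10 mm) ≤ 17 mm — resistant
Cefuroxime: 11 mm is ≤ 11 mm ⇒ resistant
Erythromycin: 12 mm is in 10–14 mm — I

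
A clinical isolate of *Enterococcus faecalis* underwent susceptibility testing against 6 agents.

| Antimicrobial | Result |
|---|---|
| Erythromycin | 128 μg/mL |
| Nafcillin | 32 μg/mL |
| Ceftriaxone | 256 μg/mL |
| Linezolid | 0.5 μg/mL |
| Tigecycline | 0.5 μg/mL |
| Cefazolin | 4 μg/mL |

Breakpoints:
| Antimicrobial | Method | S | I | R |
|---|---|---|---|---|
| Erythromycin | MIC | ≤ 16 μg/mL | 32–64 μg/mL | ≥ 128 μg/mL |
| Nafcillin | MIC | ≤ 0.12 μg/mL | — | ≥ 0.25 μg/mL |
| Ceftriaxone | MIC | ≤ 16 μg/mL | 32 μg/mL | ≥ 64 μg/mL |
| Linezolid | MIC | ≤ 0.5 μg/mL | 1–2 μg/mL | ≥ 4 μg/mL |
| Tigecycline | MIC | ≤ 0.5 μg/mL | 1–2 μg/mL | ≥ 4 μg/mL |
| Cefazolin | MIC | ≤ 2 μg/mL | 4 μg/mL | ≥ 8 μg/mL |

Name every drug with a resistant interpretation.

erythromycin, nafcillin, ceftriaxone

Erythromycin (128 μg/mL) ≥ 128 μg/mL — Resistant
Nafcillin (32 μg/mL) ≥ 0.25 μg/mL — R
Ceftriaxone 256 μg/mL: ≥ 64 μg/mL ⇒ R
Linezolid: 0.5 μg/mL is ≤ 0.5 μg/mL ⇒ susceptible
Tigecycline 0.5 μg/mL: ≤ 0.5 μg/mL → susceptible
Cefazolin: 4 μg/mL is = 4 μg/mL — I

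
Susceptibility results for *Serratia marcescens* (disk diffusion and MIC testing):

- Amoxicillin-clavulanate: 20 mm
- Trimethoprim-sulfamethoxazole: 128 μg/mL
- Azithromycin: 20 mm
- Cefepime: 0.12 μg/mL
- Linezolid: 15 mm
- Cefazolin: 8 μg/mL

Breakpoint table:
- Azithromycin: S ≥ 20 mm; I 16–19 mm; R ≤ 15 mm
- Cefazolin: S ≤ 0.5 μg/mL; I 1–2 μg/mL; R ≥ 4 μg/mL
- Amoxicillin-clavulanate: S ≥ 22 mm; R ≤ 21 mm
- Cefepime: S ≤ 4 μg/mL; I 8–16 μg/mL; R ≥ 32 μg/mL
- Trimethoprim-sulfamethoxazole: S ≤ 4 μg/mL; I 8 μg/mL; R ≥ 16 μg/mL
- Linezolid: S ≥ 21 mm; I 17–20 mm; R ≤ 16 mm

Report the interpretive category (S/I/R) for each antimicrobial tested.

Amoxicillin-clavulanate 20 mm: ≤ 21 mm — R
Trimethoprim-sulfamethoxazole 128 μg/mL: ≥ 16 μg/mL ⇒ R
Azithromycin: 20 mm is ≥ 20 mm → S
Cefepime 0.12 μg/mL: ≤ 4 μg/mL → Susceptible
Linezolid (15 mm) ≤ 16 mm → Resistant
Cefazolin: 8 μg/mL is ≥ 4 μg/mL → resistant

R, R, S, S, R, R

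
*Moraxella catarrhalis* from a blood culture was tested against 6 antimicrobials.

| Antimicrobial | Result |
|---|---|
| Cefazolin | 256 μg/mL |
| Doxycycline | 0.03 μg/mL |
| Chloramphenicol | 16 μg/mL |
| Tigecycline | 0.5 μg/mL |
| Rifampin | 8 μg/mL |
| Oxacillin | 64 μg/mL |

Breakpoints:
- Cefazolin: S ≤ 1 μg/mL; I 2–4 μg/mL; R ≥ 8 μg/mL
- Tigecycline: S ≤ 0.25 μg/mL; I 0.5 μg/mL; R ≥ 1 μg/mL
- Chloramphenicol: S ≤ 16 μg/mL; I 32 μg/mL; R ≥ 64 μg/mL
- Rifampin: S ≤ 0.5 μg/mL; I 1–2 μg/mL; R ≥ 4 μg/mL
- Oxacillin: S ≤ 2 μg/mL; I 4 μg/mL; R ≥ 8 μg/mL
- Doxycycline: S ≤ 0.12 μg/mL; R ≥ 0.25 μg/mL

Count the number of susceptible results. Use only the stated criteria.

2

Cefazolin: 256 μg/mL is ≥ 8 μg/mL — resistant
Doxycycline 0.03 μg/mL: ≤ 0.12 μg/mL — susceptible
Chloramphenicol: 16 μg/mL is ≤ 16 μg/mL — Susceptible
Tigecycline: 0.5 μg/mL is = 0.5 μg/mL ⇒ intermediate
Rifampin (8 μg/mL) ≥ 4 μg/mL → resistant
Oxacillin: 64 μg/mL is ≥ 8 μg/mL — R
Susceptible: 2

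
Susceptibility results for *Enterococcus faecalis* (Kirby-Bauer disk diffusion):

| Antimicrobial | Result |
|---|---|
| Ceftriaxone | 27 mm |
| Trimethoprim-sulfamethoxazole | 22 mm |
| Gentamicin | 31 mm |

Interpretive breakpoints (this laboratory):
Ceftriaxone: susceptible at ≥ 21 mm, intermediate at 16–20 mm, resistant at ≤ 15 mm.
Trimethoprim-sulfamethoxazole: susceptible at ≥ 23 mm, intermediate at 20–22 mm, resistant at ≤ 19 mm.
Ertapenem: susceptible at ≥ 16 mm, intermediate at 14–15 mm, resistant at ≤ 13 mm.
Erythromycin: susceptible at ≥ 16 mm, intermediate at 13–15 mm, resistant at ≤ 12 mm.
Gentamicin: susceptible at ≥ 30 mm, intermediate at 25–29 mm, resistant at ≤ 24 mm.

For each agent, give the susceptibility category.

S, I, S

Ceftriaxone (27 mm) ≥ 21 mm — S
Trimethoprim-sulfamethoxazole (22 mm) in 20–22 mm — intermediate
Gentamicin 31 mm: ≥ 30 mm ⇒ susceptible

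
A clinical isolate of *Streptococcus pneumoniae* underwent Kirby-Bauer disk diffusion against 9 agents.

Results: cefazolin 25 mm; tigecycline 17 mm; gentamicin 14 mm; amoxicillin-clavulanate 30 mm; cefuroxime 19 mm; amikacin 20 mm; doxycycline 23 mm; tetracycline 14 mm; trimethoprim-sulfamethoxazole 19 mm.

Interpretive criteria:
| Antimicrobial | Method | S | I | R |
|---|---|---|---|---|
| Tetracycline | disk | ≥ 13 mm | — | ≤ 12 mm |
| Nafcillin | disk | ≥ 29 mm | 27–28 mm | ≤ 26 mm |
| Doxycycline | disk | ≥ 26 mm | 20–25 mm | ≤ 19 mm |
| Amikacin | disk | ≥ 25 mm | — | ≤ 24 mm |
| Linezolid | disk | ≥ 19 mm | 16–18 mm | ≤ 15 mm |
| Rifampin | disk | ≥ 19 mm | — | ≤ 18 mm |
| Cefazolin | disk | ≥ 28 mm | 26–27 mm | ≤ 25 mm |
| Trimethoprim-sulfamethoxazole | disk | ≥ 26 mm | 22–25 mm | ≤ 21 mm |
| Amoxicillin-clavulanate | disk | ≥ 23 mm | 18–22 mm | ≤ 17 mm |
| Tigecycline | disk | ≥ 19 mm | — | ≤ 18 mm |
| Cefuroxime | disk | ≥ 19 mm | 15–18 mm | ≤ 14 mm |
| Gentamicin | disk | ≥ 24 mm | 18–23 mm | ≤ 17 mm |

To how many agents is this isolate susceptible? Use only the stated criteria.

Cefazolin: 25 mm is ≤ 25 mm — R
Tigecycline 17 mm: ≤ 18 mm ⇒ resistant
Gentamicin (14 mm) ≤ 17 mm → R
Amoxicillin-clavulanate (30 mm) ≥ 23 mm — Susceptible
Cefuroxime (19 mm) ≥ 19 mm ⇒ susceptible
Amikacin (20 mm) ≤ 24 mm — R
Doxycycline 23 mm: in 20–25 mm → intermediate
Tetracycline: 14 mm is ≥ 13 mm ⇒ susceptible
Trimethoprim-sulfamethoxazole 19 mm: ≤ 21 mm ⇒ resistant
Susceptible: 3

3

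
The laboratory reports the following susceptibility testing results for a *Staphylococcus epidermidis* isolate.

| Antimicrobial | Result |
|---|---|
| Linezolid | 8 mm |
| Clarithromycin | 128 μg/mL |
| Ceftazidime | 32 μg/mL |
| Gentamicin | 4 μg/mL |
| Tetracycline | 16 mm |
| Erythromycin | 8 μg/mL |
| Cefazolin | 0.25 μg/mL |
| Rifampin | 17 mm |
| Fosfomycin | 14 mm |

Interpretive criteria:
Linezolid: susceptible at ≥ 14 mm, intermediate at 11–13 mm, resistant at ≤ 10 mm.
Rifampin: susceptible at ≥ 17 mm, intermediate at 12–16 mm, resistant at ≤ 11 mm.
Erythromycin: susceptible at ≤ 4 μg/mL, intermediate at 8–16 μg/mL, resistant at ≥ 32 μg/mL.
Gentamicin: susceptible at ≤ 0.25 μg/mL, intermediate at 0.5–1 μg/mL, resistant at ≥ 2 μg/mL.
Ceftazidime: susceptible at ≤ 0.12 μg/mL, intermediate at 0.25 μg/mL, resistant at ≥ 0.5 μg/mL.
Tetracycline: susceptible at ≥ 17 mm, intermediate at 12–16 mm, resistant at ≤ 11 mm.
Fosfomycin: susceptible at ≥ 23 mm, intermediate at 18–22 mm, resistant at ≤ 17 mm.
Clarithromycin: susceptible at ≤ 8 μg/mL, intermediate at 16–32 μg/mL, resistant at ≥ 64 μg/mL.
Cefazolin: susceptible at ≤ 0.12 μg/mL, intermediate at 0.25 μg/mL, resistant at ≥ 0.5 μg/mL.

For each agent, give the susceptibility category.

R, R, R, R, I, I, I, S, R

Linezolid: 8 mm is ≤ 10 mm ⇒ Resistant
Clarithromycin 128 μg/mL: ≥ 64 μg/mL — R
Ceftazidime (32 μg/mL) ≥ 0.5 μg/mL — Resistant
Gentamicin 4 μg/mL: ≥ 2 μg/mL → Resistant
Tetracycline: 16 mm is in 12–16 mm → Intermediate
Erythromycin 8 μg/mL: in 8–16 μg/mL ⇒ Intermediate
Cefazolin 0.25 μg/mL: = 0.25 μg/mL → I
Rifampin: 17 mm is ≥ 17 mm → Susceptible
Fosfomycin 14 mm: ≤ 17 mm — R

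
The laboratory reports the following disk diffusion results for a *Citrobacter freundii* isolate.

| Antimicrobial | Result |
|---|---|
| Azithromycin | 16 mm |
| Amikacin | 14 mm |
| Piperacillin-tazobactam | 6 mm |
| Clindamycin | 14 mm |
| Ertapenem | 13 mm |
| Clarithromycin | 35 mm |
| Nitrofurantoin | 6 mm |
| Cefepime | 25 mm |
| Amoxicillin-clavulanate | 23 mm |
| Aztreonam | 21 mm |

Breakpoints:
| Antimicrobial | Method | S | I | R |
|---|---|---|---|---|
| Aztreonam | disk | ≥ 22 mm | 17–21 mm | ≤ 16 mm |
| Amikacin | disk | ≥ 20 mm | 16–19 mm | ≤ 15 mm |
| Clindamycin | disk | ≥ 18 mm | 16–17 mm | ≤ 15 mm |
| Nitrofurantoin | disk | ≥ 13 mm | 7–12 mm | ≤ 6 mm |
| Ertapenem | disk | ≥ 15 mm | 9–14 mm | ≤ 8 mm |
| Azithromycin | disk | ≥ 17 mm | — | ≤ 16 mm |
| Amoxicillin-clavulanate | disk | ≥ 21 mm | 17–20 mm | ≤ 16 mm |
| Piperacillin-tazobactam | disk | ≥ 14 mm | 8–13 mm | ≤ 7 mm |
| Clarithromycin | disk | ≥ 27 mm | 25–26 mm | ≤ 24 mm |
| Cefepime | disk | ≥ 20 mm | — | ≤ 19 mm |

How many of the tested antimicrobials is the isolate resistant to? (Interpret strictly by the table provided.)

5

Azithromycin: 16 mm is ≤ 16 mm ⇒ resistant
Amikacin (14 mm) ≤ 15 mm → R
Piperacillin-tazobactam: 6 mm is ≤ 7 mm → Resistant
Clindamycin 14 mm: ≤ 15 mm — Resistant
Ertapenem 13 mm: in 9–14 mm → I
Clarithromycin: 35 mm is ≥ 27 mm — susceptible
Nitrofurantoin (6 mm) ≤ 6 mm ⇒ R
Cefepime (25 mm) ≥ 20 mm → susceptible
Amoxicillin-clavulanate (23 mm) ≥ 21 mm → S
Aztreonam: 21 mm is in 17–21 mm — Intermediate
Resistant: 5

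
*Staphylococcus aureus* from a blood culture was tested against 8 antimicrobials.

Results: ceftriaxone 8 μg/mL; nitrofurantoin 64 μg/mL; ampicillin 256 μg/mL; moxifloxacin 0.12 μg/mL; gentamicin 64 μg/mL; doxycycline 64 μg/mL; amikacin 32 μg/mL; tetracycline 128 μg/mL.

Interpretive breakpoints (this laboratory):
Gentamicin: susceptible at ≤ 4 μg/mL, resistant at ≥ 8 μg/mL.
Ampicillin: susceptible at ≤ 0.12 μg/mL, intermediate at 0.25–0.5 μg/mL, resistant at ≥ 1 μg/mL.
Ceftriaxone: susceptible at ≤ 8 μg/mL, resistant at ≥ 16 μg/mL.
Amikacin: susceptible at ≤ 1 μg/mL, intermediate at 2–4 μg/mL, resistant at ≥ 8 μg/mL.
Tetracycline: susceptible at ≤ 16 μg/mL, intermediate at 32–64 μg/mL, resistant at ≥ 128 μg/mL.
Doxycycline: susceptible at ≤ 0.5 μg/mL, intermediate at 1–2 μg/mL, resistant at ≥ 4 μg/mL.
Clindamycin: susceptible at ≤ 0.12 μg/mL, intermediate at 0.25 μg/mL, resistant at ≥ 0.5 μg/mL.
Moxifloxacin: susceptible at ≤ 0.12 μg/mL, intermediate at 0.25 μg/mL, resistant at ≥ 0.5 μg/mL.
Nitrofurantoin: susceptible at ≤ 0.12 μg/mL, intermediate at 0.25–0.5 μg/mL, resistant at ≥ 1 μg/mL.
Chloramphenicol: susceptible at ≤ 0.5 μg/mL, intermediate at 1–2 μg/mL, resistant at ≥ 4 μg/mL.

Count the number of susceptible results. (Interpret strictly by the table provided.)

2

Ceftriaxone: 8 μg/mL is ≤ 8 μg/mL — Susceptible
Nitrofurantoin: 64 μg/mL is ≥ 1 μg/mL — Resistant
Ampicillin (256 μg/mL) ≥ 1 μg/mL → R
Moxifloxacin (0.12 μg/mL) ≤ 0.12 μg/mL ⇒ susceptible
Gentamicin: 64 μg/mL is ≥ 8 μg/mL ⇒ R
Doxycycline 64 μg/mL: ≥ 4 μg/mL ⇒ Resistant
Amikacin: 32 μg/mL is ≥ 8 μg/mL ⇒ Resistant
Tetracycline (128 μg/mL) ≥ 128 μg/mL ⇒ Resistant
Susceptible: 2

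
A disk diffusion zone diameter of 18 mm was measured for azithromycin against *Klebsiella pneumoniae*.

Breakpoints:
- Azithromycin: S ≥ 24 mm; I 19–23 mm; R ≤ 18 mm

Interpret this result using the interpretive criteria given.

Resistant

Azithromycin 18 mm: ≤ 18 mm — Resistant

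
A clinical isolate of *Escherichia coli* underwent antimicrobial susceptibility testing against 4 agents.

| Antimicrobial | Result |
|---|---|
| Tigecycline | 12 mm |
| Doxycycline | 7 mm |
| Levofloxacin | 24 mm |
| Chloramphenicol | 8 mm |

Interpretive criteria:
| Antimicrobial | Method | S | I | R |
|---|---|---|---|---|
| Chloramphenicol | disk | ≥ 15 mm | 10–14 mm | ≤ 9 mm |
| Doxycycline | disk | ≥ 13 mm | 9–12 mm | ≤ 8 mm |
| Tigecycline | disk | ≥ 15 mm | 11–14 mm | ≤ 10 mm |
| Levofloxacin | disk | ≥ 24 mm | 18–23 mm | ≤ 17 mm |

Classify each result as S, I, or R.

Tigecycline: 12 mm is in 11–14 mm ⇒ Intermediate
Doxycycline 7 mm: ≤ 8 mm — resistant
Levofloxacin (24 mm) ≥ 24 mm → susceptible
Chloramphenicol 8 mm: ≤ 9 mm — R

I, R, S, R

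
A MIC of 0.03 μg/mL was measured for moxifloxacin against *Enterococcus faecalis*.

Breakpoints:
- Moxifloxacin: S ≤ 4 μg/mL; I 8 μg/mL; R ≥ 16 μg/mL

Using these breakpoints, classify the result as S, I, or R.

Susceptible

Moxifloxacin 0.03 μg/mL: ≤ 4 μg/mL ⇒ susceptible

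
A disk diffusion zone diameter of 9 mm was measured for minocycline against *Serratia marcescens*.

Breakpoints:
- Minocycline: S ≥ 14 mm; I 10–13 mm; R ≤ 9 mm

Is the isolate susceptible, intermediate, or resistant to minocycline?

R

Minocycline 9 mm: ≤ 9 mm → R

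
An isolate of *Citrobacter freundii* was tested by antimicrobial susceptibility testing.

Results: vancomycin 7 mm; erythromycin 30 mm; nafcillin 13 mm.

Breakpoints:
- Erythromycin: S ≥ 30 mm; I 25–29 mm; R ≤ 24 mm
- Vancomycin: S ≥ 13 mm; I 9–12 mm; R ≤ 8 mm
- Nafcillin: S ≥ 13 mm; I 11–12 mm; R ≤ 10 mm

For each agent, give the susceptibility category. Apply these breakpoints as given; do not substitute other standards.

Vancomycin 7 mm: ≤ 8 mm → resistant
Erythromycin 30 mm: ≥ 30 mm → S
Nafcillin (13 mm) ≥ 13 mm — susceptible

R, S, S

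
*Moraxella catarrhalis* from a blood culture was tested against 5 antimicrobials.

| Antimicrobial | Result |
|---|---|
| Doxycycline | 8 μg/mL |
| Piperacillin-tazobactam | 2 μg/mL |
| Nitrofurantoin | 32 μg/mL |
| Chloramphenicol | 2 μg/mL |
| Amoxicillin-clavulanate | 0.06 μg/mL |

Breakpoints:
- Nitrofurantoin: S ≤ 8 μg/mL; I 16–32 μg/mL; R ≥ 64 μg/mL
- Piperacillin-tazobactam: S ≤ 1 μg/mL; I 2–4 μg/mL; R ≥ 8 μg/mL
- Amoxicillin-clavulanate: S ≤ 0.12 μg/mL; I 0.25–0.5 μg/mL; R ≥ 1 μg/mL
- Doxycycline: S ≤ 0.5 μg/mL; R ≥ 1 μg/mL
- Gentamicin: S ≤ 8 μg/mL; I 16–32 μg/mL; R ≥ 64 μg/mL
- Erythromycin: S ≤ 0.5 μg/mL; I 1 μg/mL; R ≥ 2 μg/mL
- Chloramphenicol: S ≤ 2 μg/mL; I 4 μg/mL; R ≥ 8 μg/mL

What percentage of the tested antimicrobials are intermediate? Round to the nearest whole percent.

Doxycycline 8 μg/mL: ≥ 1 μg/mL → resistant
Piperacillin-tazobactam 2 μg/mL: in 2–4 μg/mL ⇒ intermediate
Nitrofurantoin (32 μg/mL) in 16–32 μg/mL ⇒ Intermediate
Chloramphenicol: 2 μg/mL is ≤ 2 μg/mL ⇒ susceptible
Amoxicillin-clavulanate: 0.06 μg/mL is ≤ 0.12 μg/mL → S
Intermediate: 2/5

40%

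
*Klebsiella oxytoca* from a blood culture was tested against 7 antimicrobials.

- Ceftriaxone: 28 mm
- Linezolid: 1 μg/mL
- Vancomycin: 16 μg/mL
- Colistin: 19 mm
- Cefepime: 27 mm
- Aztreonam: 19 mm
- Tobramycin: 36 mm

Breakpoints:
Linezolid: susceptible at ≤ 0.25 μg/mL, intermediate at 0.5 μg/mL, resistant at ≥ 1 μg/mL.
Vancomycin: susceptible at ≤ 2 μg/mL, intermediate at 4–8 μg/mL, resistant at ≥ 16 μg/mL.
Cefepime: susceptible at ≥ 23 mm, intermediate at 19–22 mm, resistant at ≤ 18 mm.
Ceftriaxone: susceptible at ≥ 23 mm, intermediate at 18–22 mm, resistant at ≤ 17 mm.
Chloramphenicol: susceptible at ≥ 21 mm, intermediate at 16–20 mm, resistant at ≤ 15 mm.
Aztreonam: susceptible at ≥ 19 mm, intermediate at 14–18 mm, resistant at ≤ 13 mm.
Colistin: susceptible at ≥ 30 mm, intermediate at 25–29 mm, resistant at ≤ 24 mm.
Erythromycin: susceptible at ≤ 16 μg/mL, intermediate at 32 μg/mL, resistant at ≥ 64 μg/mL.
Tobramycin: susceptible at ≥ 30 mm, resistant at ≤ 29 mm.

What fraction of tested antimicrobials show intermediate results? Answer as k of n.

0 of 7

Ceftriaxone (28 mm) ≥ 23 mm — Susceptible
Linezolid 1 μg/mL: ≥ 1 μg/mL — Resistant
Vancomycin 16 μg/mL: ≥ 16 μg/mL ⇒ R
Colistin (19 mm) ≤ 24 mm → Resistant
Cefepime (27 mm) ≥ 23 mm — S
Aztreonam: 19 mm is ≥ 19 mm ⇒ susceptible
Tobramycin: 36 mm is ≥ 30 mm ⇒ susceptible
Intermediate: 0/7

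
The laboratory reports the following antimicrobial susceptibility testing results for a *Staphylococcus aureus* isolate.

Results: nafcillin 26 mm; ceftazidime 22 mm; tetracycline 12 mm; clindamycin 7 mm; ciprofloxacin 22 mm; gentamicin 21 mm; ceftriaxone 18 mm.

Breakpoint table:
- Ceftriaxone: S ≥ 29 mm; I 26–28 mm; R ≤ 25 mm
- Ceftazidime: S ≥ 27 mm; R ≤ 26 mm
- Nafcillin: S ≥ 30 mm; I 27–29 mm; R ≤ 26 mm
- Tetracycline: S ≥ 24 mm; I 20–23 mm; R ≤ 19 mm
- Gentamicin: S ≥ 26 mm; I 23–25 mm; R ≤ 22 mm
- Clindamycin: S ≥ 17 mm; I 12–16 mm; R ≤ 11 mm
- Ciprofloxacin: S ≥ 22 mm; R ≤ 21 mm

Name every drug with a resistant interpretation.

Nafcillin: 26 mm is ≤ 26 mm — resistant
Ceftazidime 22 mm: ≤ 26 mm ⇒ R
Tetracycline (12 mm) ≤ 19 mm — Resistant
Clindamycin (7 mm) ≤ 11 mm → resistant
Ciprofloxacin 22 mm: ≥ 22 mm ⇒ susceptible
Gentamicin (21 mm) ≤ 22 mm → Resistant
Ceftriaxone 18 mm: ≤ 25 mm → resistant

nafcillin, ceftazidime, tetracycline, clindamycin, gentamicin, ceftriaxone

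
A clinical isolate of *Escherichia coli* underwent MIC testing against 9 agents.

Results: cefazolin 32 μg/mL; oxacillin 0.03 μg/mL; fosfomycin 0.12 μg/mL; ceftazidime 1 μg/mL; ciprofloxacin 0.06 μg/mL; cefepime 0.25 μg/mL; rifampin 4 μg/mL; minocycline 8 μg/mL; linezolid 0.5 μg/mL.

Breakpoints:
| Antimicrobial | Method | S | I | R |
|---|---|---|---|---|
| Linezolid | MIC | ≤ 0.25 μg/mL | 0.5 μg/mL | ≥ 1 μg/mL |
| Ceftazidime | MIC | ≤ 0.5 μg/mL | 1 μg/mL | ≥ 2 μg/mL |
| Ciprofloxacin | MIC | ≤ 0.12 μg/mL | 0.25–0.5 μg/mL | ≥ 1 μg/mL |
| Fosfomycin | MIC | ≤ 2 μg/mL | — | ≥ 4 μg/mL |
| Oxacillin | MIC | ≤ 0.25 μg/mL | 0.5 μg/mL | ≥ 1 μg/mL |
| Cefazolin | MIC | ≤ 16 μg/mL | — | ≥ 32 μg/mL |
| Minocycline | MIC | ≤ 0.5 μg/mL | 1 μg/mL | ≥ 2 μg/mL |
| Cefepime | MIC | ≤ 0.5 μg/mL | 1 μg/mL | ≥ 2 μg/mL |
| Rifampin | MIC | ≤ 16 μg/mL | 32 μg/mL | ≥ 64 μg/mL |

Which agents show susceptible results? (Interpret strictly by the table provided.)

Cefazolin (32 μg/mL) ≥ 32 μg/mL → R
Oxacillin (0.03 μg/mL) ≤ 0.25 μg/mL — susceptible
Fosfomycin 0.12 μg/mL: ≤ 2 μg/mL → susceptible
Ceftazidime 1 μg/mL: = 1 μg/mL ⇒ Intermediate
Ciprofloxacin 0.06 μg/mL: ≤ 0.12 μg/mL — S
Cefepime: 0.25 μg/mL is ≤ 0.5 μg/mL → Susceptible
Rifampin: 4 μg/mL is ≤ 16 μg/mL ⇒ Susceptible
Minocycline (8 μg/mL) ≥ 2 μg/mL — R
Linezolid (0.5 μg/mL) = 0.5 μg/mL → intermediate

oxacillin, fosfomycin, ciprofloxacin, cefepime, rifampin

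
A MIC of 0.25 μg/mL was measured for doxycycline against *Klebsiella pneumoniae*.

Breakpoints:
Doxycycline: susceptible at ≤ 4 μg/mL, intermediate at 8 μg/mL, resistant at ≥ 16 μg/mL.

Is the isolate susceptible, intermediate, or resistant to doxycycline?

S

Doxycycline: 0.25 μg/mL is ≤ 4 μg/mL — Susceptible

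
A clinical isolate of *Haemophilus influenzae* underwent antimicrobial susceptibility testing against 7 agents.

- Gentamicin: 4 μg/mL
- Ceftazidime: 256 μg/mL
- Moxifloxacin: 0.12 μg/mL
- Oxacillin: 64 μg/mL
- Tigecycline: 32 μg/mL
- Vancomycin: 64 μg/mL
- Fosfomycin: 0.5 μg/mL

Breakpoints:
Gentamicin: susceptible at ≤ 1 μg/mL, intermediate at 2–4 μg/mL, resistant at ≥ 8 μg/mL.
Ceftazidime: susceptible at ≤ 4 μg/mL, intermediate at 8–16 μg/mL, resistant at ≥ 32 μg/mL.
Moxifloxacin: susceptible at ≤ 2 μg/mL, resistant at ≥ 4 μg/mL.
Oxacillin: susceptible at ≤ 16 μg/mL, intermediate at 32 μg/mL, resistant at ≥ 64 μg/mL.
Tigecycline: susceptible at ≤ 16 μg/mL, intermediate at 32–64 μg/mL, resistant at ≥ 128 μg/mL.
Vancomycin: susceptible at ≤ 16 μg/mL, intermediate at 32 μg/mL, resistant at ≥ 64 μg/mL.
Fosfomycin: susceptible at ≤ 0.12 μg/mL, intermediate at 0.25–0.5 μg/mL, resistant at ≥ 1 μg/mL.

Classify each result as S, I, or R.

Gentamicin (4 μg/mL) in 2–4 μg/mL ⇒ Intermediate
Ceftazidime (256 μg/mL) ≥ 32 μg/mL — Resistant
Moxifloxacin: 0.12 μg/mL is ≤ 2 μg/mL — susceptible
Oxacillin: 64 μg/mL is ≥ 64 μg/mL ⇒ resistant
Tigecycline (32 μg/mL) in 32–64 μg/mL ⇒ I
Vancomycin (64 μg/mL) ≥ 64 μg/mL ⇒ resistant
Fosfomycin 0.5 μg/mL: in 0.25–0.5 μg/mL → I

I, R, S, R, I, R, I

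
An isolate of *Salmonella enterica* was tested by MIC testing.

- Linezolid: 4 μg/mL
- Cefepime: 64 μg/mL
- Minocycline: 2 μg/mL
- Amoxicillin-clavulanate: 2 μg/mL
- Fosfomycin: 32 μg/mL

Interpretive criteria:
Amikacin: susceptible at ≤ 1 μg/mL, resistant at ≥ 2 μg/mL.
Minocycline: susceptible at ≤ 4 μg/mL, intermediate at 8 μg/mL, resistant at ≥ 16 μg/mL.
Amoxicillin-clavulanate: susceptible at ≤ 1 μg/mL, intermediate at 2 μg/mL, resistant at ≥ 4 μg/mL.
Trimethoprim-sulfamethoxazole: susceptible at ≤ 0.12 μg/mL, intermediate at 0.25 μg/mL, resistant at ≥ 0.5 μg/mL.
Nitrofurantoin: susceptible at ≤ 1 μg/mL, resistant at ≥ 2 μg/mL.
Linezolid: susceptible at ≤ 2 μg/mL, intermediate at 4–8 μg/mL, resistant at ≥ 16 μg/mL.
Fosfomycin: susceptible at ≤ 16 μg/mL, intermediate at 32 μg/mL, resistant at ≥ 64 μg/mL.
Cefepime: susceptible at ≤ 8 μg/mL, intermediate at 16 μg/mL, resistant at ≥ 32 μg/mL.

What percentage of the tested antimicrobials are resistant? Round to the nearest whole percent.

Linezolid: 4 μg/mL is in 4–8 μg/mL → Intermediate
Cefepime: 64 μg/mL is ≥ 32 μg/mL ⇒ R
Minocycline (2 μg/mL) ≤ 4 μg/mL — susceptible
Amoxicillin-clavulanate 2 μg/mL: = 2 μg/mL ⇒ intermediate
Fosfomycin 32 μg/mL: = 32 μg/mL → intermediate
Resistant: 1/5

20%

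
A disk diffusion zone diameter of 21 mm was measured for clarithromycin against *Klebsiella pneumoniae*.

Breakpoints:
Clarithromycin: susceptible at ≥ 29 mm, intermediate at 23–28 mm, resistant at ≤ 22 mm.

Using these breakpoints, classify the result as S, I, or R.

R

Clarithromycin 21 mm: ≤ 22 mm → R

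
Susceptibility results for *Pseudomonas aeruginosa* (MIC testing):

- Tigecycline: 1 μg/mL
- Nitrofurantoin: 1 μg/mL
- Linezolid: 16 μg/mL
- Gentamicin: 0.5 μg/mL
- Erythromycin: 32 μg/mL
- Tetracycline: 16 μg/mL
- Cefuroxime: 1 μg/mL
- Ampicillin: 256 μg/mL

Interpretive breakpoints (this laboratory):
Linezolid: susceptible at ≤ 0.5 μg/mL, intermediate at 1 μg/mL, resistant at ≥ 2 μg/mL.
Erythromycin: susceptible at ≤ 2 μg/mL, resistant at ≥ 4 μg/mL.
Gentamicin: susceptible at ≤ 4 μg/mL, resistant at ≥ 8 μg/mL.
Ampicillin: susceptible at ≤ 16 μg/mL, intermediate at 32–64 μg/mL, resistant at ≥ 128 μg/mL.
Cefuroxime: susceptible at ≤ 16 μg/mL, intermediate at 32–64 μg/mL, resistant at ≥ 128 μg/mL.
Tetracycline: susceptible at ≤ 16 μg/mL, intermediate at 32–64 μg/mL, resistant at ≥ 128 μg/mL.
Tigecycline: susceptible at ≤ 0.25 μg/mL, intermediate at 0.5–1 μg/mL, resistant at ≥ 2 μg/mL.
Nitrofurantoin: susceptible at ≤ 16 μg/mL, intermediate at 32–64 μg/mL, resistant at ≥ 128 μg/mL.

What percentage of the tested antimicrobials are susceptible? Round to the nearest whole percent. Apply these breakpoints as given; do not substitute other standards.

50%

Tigecycline (1 μg/mL) in 0.5–1 μg/mL — intermediate
Nitrofurantoin (1 μg/mL) ≤ 16 μg/mL ⇒ susceptible
Linezolid (16 μg/mL) ≥ 2 μg/mL ⇒ resistant
Gentamicin: 0.5 μg/mL is ≤ 4 μg/mL ⇒ S
Erythromycin: 32 μg/mL is ≥ 4 μg/mL ⇒ resistant
Tetracycline 16 μg/mL: ≤ 16 μg/mL ⇒ susceptible
Cefuroxime: 1 μg/mL is ≤ 16 μg/mL — S
Ampicillin 256 μg/mL: ≥ 128 μg/mL — resistant
Susceptible: 4/8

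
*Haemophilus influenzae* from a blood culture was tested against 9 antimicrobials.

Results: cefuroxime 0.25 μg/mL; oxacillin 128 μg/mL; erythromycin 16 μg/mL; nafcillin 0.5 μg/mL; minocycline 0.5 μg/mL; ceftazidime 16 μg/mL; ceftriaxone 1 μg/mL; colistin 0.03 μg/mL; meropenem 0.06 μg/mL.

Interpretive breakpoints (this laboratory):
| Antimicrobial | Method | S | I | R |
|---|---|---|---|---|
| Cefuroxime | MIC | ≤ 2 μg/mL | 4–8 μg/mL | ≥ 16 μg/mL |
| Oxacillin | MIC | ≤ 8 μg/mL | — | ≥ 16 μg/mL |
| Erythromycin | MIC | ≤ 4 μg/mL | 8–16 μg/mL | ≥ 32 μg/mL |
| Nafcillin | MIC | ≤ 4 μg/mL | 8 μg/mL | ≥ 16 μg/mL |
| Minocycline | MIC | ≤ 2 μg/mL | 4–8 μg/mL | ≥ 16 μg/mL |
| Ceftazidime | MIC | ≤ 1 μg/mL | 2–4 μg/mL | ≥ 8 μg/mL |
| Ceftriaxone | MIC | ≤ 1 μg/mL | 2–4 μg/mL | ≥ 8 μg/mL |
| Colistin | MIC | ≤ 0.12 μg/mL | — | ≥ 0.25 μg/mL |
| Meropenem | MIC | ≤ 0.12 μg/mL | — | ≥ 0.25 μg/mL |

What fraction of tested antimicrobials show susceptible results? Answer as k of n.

Cefuroxime (0.25 μg/mL) ≤ 2 μg/mL ⇒ S
Oxacillin 128 μg/mL: ≥ 16 μg/mL — Resistant
Erythromycin: 16 μg/mL is in 8–16 μg/mL → Intermediate
Nafcillin 0.5 μg/mL: ≤ 4 μg/mL — Susceptible
Minocycline (0.5 μg/mL) ≤ 2 μg/mL — S
Ceftazidime: 16 μg/mL is ≥ 8 μg/mL ⇒ Resistant
Ceftriaxone 1 μg/mL: ≤ 1 μg/mL — S
Colistin 0.03 μg/mL: ≤ 0.12 μg/mL — S
Meropenem: 0.06 μg/mL is ≤ 0.12 μg/mL — susceptible
Susceptible: 6/9

6 of 9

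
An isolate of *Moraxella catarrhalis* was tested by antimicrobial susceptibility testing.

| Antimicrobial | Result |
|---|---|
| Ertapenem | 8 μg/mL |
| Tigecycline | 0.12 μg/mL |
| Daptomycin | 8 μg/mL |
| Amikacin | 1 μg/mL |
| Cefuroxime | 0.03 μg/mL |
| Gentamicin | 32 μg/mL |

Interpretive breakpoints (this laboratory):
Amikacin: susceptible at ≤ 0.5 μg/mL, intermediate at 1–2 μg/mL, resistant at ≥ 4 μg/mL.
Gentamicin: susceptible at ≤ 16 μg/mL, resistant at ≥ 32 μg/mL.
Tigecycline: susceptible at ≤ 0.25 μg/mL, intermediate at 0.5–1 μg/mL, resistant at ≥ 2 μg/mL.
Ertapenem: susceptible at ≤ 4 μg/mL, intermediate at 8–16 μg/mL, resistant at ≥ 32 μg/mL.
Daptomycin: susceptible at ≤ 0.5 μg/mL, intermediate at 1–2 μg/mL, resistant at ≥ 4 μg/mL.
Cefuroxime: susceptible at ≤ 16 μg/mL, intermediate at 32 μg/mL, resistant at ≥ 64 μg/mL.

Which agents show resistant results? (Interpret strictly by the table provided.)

Ertapenem: 8 μg/mL is in 8–16 μg/mL → intermediate
Tigecycline 0.12 μg/mL: ≤ 0.25 μg/mL — susceptible
Daptomycin 8 μg/mL: ≥ 4 μg/mL ⇒ resistant
Amikacin 1 μg/mL: in 1–2 μg/mL → I
Cefuroxime 0.03 μg/mL: ≤ 16 μg/mL ⇒ susceptible
Gentamicin (32 μg/mL) ≥ 32 μg/mL — R

daptomycin, gentamicin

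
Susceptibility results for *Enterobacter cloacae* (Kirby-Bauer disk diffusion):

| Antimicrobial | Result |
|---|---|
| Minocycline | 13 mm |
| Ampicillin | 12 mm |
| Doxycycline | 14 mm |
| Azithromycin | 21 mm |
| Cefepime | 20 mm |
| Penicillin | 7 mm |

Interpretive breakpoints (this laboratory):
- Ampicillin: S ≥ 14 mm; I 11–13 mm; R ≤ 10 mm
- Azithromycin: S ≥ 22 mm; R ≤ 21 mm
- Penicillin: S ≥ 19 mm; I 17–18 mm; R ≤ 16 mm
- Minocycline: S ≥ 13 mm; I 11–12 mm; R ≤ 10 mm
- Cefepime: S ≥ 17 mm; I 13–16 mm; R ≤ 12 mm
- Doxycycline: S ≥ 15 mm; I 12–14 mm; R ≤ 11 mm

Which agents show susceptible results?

minocycline, cefepime

Minocycline (13 mm) ≥ 13 mm ⇒ Susceptible
Ampicillin 12 mm: in 11–13 mm — intermediate
Doxycycline 14 mm: in 12–14 mm — I
Azithromycin 21 mm: ≤ 21 mm ⇒ R
Cefepime 20 mm: ≥ 17 mm → S
Penicillin (7 mm) ≤ 16 mm — resistant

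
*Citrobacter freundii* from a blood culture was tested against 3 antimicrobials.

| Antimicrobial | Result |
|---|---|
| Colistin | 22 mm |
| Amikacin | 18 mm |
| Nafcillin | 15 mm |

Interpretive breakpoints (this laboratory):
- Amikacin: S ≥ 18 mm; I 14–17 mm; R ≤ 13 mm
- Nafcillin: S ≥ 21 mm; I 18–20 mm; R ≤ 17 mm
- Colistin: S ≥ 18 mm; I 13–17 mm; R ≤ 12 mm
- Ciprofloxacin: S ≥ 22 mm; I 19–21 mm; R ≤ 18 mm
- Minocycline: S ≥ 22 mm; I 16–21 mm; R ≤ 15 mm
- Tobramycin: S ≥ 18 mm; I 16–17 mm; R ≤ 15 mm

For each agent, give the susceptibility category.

Colistin: 22 mm is ≥ 18 mm — Susceptible
Amikacin 18 mm: ≥ 18 mm — S
Nafcillin: 15 mm is ≤ 17 mm ⇒ resistant

S, S, R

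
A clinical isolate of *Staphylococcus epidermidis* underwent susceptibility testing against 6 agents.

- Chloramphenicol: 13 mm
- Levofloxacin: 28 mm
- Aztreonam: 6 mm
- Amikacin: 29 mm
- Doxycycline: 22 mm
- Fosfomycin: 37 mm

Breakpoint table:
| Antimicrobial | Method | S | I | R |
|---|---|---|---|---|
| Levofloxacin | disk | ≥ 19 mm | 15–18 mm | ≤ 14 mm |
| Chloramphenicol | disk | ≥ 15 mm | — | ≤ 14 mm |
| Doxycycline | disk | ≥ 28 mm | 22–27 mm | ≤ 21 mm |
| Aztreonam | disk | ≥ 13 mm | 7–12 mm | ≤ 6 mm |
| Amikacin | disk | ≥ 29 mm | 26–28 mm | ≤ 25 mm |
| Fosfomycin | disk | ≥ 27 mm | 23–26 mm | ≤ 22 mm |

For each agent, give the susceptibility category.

Chloramphenicol 13 mm: ≤ 14 mm — Resistant
Levofloxacin 28 mm: ≥ 19 mm ⇒ S
Aztreonam 6 mm: ≤ 6 mm — R
Amikacin 29 mm: ≥ 29 mm — S
Doxycycline: 22 mm is in 22–27 mm — Intermediate
Fosfomycin: 37 mm is ≥ 27 mm ⇒ Susceptible

R, S, R, S, I, S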